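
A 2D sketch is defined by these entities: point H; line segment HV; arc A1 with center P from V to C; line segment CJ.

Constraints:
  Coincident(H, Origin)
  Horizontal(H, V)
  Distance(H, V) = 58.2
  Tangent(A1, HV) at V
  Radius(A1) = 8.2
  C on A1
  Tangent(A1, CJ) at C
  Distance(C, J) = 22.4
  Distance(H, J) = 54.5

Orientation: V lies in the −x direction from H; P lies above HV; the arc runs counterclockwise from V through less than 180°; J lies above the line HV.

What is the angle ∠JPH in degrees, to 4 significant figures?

67.94°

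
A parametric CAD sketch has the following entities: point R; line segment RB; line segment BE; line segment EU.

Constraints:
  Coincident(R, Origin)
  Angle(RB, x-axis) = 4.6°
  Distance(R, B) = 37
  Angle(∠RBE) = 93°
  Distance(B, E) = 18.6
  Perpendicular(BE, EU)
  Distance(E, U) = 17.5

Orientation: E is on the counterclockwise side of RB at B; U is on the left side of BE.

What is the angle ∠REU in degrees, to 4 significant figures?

29.07°

R is at the origin; RB runs at 4.6° with length 37.0, so B = 37.0·(cos 4.6°, sin 4.6°) = (36.88, 2.967). ∠RBE = 93.0°, so BE runs at 4.6° + (180° − 93.0°) = 91.60° from the x-axis; with |BE| = 18.6, E = B + 18.6·(cos 91.60°, sin 91.60°) = (36.36, 21.56). BE ⟂ EU; with |EU| = 17.5 on the left of BE, U = E + 17.5·(-0.9996, -0.02792) = (18.87, 21.07). Then cos ∠REU = ER·EU / (|ER||EU|), giving 29.07°.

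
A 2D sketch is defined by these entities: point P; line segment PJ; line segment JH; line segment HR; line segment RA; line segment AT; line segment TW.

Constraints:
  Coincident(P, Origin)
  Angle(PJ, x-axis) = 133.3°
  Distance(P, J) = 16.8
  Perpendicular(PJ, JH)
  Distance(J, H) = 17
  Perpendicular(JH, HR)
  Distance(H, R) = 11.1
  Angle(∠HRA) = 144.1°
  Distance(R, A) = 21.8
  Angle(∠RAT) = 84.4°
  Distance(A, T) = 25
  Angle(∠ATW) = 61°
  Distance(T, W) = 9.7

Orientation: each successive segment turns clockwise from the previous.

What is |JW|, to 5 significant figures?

10.439

P is at the origin; PJ runs at 133.3° with length 16.8, so J = (-11.522, 12.227). The perpendicularity gives JH at right angles to PJ, so JH runs at 43.300°; with |JH| = 17.0, H = (0.85039, 23.885). The perpendicularity gives HR at right angles to JH, so HR runs at -46.700°; with |HR| = 11.1, R = (8.4630, 15.807). ∠HRA = 144.1° gives RA at -82.600° from the x-axis; with |RA| = 21.8, A = (11.271, -5.8112). ∠RAT = 84.4° gives AT at -178.20° from the x-axis; with |AT| = 25.0, T = (-13.717, -6.5965). ∠ATW = 61.0° gives TW at 62.800° from the x-axis; with |TW| = 9.7, W = (-9.2831, 2.0309). Then |JW| = |W − J| = 10.439.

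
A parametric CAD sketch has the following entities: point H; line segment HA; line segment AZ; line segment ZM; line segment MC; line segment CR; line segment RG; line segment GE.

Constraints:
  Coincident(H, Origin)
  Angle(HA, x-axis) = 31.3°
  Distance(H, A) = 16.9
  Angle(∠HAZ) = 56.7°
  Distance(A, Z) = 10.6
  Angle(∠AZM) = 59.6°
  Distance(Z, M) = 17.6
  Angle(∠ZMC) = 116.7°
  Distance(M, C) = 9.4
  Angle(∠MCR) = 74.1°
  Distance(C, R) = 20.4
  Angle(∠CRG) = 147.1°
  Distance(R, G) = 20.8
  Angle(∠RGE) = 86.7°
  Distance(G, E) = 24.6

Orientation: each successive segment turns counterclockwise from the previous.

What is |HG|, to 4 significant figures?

32.07

H is at the origin; HA runs at 31.3° with length 16.9, so A = (14.44, 8.780). ∠HAZ = 56.7° gives AZ at 154.6° from the x-axis; with |AZ| = 10.6, Z = (4.865, 13.33). ∠AZM = 59.6° gives ZM at -85.00° from the x-axis; with |ZM| = 17.6, M = (6.399, -4.206). ∠ZMC = 116.7° gives MC at -21.70° from the x-axis; with |MC| = 9.4, C = (15.13, -7.682). ∠MCR = 74.1° gives CR at 84.20° from the x-axis; with |CR| = 20.4, R = (17.19, 12.61). ∠CRG = 147.1° gives RG at 117.1° from the x-axis; with |RG| = 20.8, G = (7.719, 31.13). Then |HG| = |G − H| = 32.07.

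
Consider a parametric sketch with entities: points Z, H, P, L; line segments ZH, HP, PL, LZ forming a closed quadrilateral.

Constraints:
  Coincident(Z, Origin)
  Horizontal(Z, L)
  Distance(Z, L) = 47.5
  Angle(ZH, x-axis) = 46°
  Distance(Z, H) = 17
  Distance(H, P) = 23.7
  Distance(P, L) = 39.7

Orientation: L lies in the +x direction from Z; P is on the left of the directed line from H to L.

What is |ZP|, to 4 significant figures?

40.49

Checks: |HP| = 23.70 ✓; |PL| = 39.70 ✓.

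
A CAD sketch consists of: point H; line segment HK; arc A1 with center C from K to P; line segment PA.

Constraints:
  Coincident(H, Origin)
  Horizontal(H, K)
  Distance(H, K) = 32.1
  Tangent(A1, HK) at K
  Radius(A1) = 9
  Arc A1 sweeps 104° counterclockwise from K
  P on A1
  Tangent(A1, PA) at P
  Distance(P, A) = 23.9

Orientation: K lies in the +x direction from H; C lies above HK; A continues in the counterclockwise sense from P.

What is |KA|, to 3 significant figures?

34.5

On A1, K sits at bearing -90° from C; a 104° counterclockwise sweep puts P at bearing 14°, so P = C + 9.0·(cos 14°, sin 14°) = (40.8, 11.2). Tangency of A1 to PA means the radius CP is perpendicular to PA, so PA runs along (−sin 14°, cos 14°); with |PA| = 23.9, A = (35.1, 34.4). Then |KA| = |A − K| = 34.5.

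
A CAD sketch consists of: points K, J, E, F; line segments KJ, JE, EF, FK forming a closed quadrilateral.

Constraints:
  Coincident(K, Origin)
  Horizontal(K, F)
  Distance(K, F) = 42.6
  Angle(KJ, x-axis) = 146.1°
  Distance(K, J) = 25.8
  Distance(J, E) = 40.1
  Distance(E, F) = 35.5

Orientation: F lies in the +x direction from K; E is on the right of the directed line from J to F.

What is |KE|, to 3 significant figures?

14.8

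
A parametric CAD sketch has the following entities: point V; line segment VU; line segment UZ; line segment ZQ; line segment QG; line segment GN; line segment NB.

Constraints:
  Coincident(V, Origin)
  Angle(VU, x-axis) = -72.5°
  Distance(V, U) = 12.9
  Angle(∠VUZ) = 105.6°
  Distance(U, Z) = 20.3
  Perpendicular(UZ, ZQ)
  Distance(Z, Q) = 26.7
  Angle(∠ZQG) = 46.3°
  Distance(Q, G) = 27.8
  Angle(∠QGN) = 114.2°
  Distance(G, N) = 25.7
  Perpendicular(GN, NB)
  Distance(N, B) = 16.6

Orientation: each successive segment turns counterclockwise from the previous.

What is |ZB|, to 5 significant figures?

11.928

V is at the origin; VU runs at -72.5° with length 12.9, so U = (3.8791, -12.303). ∠VUZ = 105.6° gives UZ at 1.9000° from the x-axis; with |UZ| = 20.3, Z = (24.168, -11.630). UZ ⟂ ZQ, so ZQ runs at 91.900°; with |ZQ| = 26.7, Q = (23.283, 15.055). ∠ZQG = 46.3° gives QG at -134.40° from the x-axis; with |QG| = 27.8, G = (3.8321, -4.8069). ∠QGN = 114.2° gives GN at -68.600° from the x-axis; with |GN| = 25.7, N = (13.209, -28.735). The perpendicularity gives NB at right angles to GN, so NB runs at 21.400°; with |NB| = 16.6, B = (28.665, -22.678). Then |ZB| = |B − Z| = 11.928.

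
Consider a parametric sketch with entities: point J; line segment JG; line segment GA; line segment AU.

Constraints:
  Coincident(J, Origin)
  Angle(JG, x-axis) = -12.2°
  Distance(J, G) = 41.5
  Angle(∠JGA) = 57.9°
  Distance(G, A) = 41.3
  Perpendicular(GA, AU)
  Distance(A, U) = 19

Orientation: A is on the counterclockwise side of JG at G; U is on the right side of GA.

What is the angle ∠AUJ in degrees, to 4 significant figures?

19.57°

∠JGA = 57.9°, so GA runs at -12.2° + (180° − 57.9°) = 109.9° from the x-axis; with |GA| = 41.3, A = G + 41.3·(cos 109.9°, sin 109.9°) = (26.51, 30.06). GA is perpendicular to AU; with |AU| = 19.0 on the right of GA, U = A + 19.0·(0.9403, 0.3404) = (44.37, 36.53). Then cos ∠AUJ = UA·UJ / (|UA||UJ|), giving 19.57°.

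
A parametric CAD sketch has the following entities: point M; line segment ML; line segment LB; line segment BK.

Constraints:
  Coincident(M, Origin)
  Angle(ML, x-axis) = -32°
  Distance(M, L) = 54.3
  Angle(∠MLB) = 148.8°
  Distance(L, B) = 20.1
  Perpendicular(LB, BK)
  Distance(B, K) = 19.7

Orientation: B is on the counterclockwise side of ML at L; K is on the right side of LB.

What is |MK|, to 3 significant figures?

82.0

M is at the origin; ML runs at -32.0° with length 54.3, so L = 54.3·(cos -32.0°, sin -32.0°) = (46.0, -28.8). ∠MLB = 148.8°, so LB runs at -32.0° + (180° − 148.8°) = -0.800° from the x-axis; with |LB| = 20.1, B = L + 20.1·(cos -0.800°, sin -0.800°) = (66.1, -29.1). LB ⟂ BK; with |BK| = 19.7 on the right of LB, K = B + 19.7·(-0.0140, -1.00) = (65.9, -48.8). Then |MK| = |K − M| = 82.0.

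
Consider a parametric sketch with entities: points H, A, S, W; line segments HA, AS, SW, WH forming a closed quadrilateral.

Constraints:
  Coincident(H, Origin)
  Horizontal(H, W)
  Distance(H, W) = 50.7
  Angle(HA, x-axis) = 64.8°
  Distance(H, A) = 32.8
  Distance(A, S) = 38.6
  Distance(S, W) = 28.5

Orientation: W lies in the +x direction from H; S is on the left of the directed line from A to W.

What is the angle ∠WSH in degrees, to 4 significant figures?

57.86°

Checks: |AS| = 38.60 ✓; |SW| = 28.50 ✓.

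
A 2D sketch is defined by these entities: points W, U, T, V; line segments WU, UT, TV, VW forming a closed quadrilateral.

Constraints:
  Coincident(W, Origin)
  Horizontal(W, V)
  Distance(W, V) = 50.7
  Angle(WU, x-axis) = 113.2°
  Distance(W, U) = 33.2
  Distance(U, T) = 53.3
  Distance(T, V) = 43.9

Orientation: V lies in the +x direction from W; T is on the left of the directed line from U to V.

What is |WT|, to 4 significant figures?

57.46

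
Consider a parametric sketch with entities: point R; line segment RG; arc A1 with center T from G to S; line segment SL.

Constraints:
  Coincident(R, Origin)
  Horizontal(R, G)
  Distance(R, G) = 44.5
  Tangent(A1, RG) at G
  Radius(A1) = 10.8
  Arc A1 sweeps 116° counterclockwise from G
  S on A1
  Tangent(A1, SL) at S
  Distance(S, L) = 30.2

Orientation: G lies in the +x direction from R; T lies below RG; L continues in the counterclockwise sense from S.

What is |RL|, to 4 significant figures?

64.25

On A1, G sits at bearing 90° from T; a 116° counterclockwise sweep puts S at bearing 206°, so S = T + 10.8·(cos 206°, sin 206°) = (34.79, -15.53). Tangency of A1 to SL means the radius TS is perpendicular to SL, so SL runs along (−sin 206°, cos 206°); with |SL| = 30.2, L = (48.03, -42.68). Then |RL| = |L − R| = 64.25.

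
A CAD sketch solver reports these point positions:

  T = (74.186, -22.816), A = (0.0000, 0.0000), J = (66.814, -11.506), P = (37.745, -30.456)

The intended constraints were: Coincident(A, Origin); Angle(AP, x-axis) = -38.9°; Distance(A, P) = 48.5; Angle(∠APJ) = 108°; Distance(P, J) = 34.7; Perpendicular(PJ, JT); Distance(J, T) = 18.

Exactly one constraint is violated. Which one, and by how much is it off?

Distance(J, T) = 18 — off by 4.50.

A = (0.00, 0.00) ✓; AP at -38.90° ✓; |AP| = 48.50 ✓; ∠APJ = 108.0° ✓; |PJ| = 34.70 ✓; ∠(PJ, JT) = 90.00° ✓; |JT| = 13.50 ✗.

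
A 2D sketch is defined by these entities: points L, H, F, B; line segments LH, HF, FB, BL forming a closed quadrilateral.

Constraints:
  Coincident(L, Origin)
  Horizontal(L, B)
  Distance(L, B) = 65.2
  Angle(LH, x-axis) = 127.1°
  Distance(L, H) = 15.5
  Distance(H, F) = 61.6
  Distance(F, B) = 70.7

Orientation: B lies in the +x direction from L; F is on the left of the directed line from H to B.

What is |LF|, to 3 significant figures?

67.2

L is at the origin; L and B share the same y with |LB| = 65.2 and B in +x, so B = (65.2, 0). LH runs at 127.1° with |LH| = 15.5, so H = (-9.35, 12.4). F is determined by |HF| = 61.6 and |FB| = 70.7 together: it lies at the intersection of circle(H, 61.6) and circle(B, 70.7). With |HB| = 75.6, the foot of the radical line on HB is 29.8 from H and the perpendicular offset is √(61.6² − 29.8²) = 53.9. Taking the left-of-HB solution: F = (28.9, 60.7).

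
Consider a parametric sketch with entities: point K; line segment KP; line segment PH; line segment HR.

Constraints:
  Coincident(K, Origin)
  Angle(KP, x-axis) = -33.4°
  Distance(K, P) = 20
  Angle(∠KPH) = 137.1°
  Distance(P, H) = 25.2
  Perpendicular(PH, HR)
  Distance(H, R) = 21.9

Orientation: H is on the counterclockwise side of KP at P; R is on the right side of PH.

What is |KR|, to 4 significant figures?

53.38

K is at the origin; KP runs at -33.4° with length 20.0, so P = 20.0·(cos -33.4°, sin -33.4°) = (16.70, -11.01). ∠KPH = 137.1°, so PH runs at -33.4° + (180° − 137.1°) = 9.500° from the x-axis; with |PH| = 25.2, H = P + 25.2·(cos 9.500°, sin 9.500°) = (41.55, -6.850). PH is perpendicular to HR; with |HR| = 21.9 on the right of PH, R = H + 21.9·(0.1650, -0.9863) = (45.17, -28.45). Then |KR| = |R − K| = 53.38.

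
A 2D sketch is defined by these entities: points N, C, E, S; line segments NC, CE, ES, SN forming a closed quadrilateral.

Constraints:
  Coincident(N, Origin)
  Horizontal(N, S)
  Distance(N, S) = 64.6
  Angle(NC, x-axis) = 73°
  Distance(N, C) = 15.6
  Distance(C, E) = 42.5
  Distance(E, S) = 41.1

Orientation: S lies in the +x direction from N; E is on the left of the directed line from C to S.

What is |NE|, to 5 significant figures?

54.573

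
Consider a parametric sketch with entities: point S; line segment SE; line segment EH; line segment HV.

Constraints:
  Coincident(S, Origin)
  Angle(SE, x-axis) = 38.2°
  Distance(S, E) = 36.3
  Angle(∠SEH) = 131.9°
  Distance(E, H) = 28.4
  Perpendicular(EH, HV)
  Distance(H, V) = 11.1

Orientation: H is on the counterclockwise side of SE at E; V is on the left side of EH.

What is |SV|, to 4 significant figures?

55.00

S is at the origin; SE runs at 38.2° with length 36.3, so E = 36.3·(cos 38.2°, sin 38.2°) = (28.53, 22.45). ∠SEH = 131.9°, so EH runs at 38.2° + (180° − 131.9°) = 86.30° from the x-axis; with |EH| = 28.4, H = E + 28.4·(cos 86.30°, sin 86.30°) = (30.36, 50.79). The perpendicularity gives HV at right angles to EH; with |HV| = 11.1 on the left of EH, V = H + 11.1·(-0.9979, 0.06453) = (19.28, 51.51). Then |SV| = |V − S| = 55.00.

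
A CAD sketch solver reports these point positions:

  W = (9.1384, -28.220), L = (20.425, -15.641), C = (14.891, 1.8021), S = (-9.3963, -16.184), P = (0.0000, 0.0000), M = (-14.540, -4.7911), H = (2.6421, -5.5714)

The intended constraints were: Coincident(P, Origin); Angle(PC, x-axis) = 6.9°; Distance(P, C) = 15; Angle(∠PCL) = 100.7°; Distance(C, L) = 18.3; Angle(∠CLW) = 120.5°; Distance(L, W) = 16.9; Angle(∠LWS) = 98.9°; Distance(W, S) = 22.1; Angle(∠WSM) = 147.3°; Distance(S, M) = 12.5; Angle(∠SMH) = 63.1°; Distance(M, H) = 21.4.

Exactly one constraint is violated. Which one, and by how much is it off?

Distance(M, H) = 21.4 — off by 4.20.

P = (0.00, 0.00) ✓; PC at 6.900° ✓; |PC| = 15.00 ✓; ∠PCL = 100.7° ✓; |CL| = 18.30 ✓; ∠CLW = 120.5° ✓; |LW| = 16.90 ✓; ∠LWS = 98.90° ✓; |WS| = 22.10 ✓; ∠WSM = 147.3° ✓; |SM| = 12.50 ✓; ∠SMH = 63.10° ✓; |MH| = 17.20 ✗.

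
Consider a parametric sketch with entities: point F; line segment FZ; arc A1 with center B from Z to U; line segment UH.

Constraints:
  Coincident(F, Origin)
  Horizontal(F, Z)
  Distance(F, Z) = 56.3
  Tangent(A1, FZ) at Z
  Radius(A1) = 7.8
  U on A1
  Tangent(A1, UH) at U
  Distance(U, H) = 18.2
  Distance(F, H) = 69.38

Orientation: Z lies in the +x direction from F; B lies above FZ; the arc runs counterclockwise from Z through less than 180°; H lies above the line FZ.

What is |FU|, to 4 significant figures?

64.56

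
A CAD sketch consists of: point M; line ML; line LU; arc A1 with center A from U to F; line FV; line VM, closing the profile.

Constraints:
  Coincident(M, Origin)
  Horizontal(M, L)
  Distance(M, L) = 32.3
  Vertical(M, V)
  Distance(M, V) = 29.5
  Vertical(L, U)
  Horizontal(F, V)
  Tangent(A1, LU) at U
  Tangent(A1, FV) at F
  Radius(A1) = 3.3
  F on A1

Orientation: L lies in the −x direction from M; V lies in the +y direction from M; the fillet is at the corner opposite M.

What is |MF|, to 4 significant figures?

41.37

The virtual corner opposite M is at (-32.30, 29.50). Tangency of A1 to LU means the radius AU is perpendicular to LU and since A1 is tangent to FV there, AF ⟂ FV, with radius 3.3, so the center A sits 3.3 in from both sides at A = (-29.00, 26.20). That places the tangent points at U = (-32.30, 26.20) on LU and F = (-29.00, 29.50) on FV. Then |MF| = |F − M| = 41.37.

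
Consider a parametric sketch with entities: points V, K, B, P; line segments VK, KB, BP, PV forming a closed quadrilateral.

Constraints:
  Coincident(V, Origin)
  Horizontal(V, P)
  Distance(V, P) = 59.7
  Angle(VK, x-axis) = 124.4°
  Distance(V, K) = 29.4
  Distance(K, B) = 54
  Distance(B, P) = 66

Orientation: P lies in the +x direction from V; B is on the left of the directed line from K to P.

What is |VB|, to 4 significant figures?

62.77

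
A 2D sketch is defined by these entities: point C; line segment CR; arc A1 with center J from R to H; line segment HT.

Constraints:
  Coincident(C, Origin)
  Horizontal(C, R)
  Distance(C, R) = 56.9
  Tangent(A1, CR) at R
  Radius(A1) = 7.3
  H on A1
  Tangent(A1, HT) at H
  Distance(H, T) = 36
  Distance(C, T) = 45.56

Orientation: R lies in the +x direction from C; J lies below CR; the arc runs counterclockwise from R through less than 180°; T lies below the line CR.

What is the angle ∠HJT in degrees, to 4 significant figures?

78.54°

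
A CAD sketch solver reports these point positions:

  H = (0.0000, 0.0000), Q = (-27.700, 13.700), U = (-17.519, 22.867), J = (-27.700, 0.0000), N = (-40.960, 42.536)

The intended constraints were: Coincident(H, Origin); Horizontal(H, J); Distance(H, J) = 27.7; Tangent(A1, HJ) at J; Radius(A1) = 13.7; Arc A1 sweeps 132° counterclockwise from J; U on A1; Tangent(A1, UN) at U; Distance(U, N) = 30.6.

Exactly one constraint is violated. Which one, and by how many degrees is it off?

Tangent(A1, UN) at U — off by 8.00°.

H = (0.00, 0.00) ✓; H.y = 0.00, J.y = 0.00 ✓; |HJ| = 27.70 ✓; ∠(QJ, JH) = 90.00° ✓; |QJ| = 13.70 ✓; bearing(Q→U) − bearing(Q→J) = 132.0° ✓; |QU| = 13.70 ✓; ∠(QU, UN) = 82.00° ✗; |UN| = 30.60 ✓.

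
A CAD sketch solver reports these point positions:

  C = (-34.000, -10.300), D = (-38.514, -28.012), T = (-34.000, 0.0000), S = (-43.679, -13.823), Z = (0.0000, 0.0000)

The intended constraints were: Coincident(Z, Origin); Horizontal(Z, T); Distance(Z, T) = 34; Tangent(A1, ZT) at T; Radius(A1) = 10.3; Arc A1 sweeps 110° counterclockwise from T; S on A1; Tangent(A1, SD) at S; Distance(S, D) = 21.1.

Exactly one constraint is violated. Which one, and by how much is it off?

Distance(S, D) = 21.1 — off by 6.00.

Z = (0.00, 0.00) ✓; Z.y = 0.00, T.y = 0.00 ✓; |ZT| = 34.00 ✓; ∠(CT, TZ) = 90.00° ✓; |CT| = 10.30 ✓; bearing(C→S) − bearing(C→T) = 110.0° ✓; |CS| = 10.30 ✓; ∠(CS, SD) = 90.00° ✓; |SD| = 15.10 ✗.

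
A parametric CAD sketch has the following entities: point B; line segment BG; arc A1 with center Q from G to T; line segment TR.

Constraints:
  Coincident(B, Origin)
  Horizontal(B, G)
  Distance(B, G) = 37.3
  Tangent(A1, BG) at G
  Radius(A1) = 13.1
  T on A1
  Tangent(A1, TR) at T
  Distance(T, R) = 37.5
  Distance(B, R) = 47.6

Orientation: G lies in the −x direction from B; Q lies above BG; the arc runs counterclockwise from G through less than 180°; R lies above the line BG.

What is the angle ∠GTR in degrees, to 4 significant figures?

143.1°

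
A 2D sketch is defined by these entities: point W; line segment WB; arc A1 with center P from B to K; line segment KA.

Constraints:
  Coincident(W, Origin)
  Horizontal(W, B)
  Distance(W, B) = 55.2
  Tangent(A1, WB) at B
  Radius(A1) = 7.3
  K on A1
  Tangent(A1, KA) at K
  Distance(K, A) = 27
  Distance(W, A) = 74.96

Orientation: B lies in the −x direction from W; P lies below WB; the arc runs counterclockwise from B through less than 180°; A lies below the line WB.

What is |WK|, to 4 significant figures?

62.64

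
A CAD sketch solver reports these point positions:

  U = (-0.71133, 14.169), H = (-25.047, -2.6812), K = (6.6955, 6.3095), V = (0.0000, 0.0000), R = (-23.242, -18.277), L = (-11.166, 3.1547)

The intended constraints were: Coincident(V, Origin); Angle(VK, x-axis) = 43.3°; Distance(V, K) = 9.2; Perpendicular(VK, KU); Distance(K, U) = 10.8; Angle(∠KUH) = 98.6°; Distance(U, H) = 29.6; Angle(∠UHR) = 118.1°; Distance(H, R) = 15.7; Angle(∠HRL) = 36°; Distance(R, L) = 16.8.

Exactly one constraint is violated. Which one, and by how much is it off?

Distance(R, L) = 16.8 — off by 7.80.

V = (0.00, 0.00) ✓; VK at 43.30° ✓; |VK| = 9.200 ✓; ∠(VK, KU) = 90.00° ✓; |KU| = 10.80 ✓; ∠KUH = 98.60° ✓; |UH| = 29.60 ✓; ∠UHR = 118.1° ✓; |HR| = 15.70 ✓; ∠HRL = 36.00° ✓; |RL| = 24.60 ✗.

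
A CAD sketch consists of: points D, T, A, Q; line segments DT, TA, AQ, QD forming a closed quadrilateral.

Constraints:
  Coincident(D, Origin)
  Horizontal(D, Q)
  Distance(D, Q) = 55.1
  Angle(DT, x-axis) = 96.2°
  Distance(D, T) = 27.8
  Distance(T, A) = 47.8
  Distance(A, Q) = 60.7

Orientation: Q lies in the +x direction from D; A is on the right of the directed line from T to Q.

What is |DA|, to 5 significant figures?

20.270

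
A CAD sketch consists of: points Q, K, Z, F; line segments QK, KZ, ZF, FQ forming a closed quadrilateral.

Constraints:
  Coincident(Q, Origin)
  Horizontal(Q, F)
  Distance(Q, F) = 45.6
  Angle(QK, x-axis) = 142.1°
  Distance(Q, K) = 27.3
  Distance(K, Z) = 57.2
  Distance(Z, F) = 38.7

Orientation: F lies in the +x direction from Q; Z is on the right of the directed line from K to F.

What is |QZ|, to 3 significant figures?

30.7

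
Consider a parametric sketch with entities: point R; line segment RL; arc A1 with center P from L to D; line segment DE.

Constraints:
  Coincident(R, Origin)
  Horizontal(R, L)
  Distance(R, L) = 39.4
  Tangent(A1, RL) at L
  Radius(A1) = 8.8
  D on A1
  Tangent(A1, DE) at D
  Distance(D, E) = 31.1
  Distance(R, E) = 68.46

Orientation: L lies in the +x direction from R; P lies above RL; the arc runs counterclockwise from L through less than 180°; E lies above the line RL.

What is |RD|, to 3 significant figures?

47.9

Checks: |RL| = 39.40 ✓; |PD| = 8.800 ✓; ∠(PD, DE) = 90.00° ✓; |DE| = 31.10 ✓; |RE| = 68.46 ✓.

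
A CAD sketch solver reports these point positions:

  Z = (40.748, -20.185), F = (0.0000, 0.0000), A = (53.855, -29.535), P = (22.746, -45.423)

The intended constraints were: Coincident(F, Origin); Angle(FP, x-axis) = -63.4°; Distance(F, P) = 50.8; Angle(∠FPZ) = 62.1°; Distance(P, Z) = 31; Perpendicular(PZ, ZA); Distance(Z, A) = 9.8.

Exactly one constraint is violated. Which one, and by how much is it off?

Distance(Z, A) = 9.8 — off by 6.30.

F = (0.00, 0.00) ✓; FP at -63.40° ✓; |FP| = 50.80 ✓; ∠FPZ = 62.10° ✓; |PZ| = 31.00 ✓; ∠(PZ, ZA) = 90.00° ✓; |ZA| = 16.10 ✗.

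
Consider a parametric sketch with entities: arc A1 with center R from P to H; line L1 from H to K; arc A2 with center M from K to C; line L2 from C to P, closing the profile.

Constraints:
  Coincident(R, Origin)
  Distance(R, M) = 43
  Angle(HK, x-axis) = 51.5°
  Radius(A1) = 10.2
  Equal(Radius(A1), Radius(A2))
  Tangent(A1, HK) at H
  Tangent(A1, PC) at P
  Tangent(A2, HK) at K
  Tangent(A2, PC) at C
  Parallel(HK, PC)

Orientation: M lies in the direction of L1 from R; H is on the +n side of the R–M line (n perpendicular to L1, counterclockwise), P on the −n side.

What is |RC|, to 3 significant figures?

44.2

The slot axis is L1's direction at 51.5°, so u = (cos 51.5°, sin 51.5°) = (0.623, 0.783) and n = (−sin 51.5°, cos 51.5°) = (-0.783, 0.623). R is at the origin and M lies 43.0 along u from R, so M = 43.0·u = (26.8, 33.7). Tangency of A1 to both parallel lines with radius 10.2 puts H and P at R ± 10.2·n: H = (-7.98, 6.35), P = (7.98, -6.35). Equal radii place K and C the same way about M: K = M + 10.2·n = (18.8, 40.0), C = M − 10.2·n = (34.8, 27.3). Then |RC| = |C − R| = 44.2.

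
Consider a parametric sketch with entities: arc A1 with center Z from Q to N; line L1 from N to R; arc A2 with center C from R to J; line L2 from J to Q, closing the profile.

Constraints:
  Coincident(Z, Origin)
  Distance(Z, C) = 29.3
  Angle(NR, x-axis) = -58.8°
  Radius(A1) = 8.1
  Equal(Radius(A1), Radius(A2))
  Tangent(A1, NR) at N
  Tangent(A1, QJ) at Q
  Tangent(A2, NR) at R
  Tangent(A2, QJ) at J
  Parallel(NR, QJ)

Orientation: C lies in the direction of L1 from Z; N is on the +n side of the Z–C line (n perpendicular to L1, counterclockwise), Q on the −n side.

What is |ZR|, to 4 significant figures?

30.40

Tangency of A1 to both parallel lines with radius 8.1 puts N and Q at Z ± 8.1·n: N = (6.928, 4.196), Q = (-6.928, -4.196). Equal radii place R and J the same way about C: R = C + 8.1·n = (22.11, -20.87), J = C − 8.1·n = (8.250, -29.26). Then |ZR| = |R − Z| = 30.40.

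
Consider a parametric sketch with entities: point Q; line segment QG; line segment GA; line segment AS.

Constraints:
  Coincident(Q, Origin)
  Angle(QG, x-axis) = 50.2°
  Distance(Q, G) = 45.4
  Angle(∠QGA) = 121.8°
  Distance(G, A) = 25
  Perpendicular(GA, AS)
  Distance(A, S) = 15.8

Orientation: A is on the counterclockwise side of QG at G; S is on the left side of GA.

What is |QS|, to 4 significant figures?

53.97

∠QGA = 121.8°, so GA runs at 50.2° + (180° − 121.8°) = 108.4° from the x-axis; with |GA| = 25.0, A = G + 25.0·(cos 108.4°, sin 108.4°) = (21.17, 58.60). GA ⟂ AS; with |AS| = 15.8 on the left of GA, S = A + 15.8·(-0.9489, -0.3156) = (6.178, 53.61). Then |QS| = |S − Q| = 53.97.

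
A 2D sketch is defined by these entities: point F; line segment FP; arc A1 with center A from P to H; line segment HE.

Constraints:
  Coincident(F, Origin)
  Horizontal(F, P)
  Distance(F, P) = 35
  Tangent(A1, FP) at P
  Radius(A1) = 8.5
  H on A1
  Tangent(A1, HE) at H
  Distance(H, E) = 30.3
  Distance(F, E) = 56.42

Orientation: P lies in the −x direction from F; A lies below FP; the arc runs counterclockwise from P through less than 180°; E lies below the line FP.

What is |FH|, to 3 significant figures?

44.5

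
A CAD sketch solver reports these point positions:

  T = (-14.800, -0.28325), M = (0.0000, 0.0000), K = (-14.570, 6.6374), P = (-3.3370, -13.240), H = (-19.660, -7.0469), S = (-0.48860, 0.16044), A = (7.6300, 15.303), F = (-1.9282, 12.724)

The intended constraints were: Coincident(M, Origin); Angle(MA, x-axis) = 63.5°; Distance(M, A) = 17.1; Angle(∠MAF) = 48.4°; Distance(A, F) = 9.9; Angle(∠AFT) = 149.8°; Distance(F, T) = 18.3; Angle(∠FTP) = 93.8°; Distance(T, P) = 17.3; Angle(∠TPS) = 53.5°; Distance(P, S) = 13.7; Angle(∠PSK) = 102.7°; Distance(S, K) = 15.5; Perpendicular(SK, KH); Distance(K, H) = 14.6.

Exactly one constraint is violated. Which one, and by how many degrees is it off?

Perpendicular(SK, KH) — off by 4.30°.

M = (0.00, 0.00) ✓; MA at 63.50° ✓; |MA| = 17.10 ✓; ∠MAF = 48.40° ✓; |AF| = 9.900 ✓; ∠AFT = 149.8° ✓; |FT| = 18.30 ✓; ∠FTP = 93.80° ✓; |TP| = 17.30 ✓; ∠TPS = 53.50° ✓; |PS| = 13.70 ✓; ∠PSK = 102.7° ✓; |SK| = 15.50 ✓; ∠(SK, KH) = 94.30° ✗; |KH| = 14.60 ✓.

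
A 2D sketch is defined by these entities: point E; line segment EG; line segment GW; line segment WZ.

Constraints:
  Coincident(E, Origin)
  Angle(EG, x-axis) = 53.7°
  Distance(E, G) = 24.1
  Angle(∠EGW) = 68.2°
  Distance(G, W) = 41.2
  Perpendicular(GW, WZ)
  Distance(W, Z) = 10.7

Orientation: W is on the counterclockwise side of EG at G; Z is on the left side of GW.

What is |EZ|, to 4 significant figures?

34.30

∠EGW = 68.2°, so GW runs at 53.7° + (180° − 68.2°) = 165.5° from the x-axis; with |GW| = 41.2, W = G + 41.2·(cos 165.5°, sin 165.5°) = (-25.62, 29.74). GW is perpendicular to WZ; with |WZ| = 10.7 on the left of GW, Z = W + 10.7·(-0.2504, -0.9681) = (-28.30, 19.38). Then |EZ| = |Z − E| = 34.30.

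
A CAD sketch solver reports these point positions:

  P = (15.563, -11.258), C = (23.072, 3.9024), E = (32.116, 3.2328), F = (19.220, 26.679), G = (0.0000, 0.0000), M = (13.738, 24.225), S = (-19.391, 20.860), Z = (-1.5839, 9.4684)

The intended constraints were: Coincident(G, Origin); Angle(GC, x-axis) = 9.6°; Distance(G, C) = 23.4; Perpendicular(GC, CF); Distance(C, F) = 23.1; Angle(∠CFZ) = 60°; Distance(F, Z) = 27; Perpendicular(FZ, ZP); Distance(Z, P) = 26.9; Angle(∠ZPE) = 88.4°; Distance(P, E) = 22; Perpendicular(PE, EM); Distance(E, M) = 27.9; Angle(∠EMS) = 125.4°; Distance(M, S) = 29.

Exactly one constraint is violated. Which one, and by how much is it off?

Distance(M, S) = 29 — off by 4.30.

G = (0.00, 0.00) ✓; GC at 9.600° ✓; |GC| = 23.40 ✓; ∠(GC, CF) = 90.00° ✓; |CF| = 23.10 ✓; ∠CFZ = 60.00° ✓; |FZ| = 27.00 ✓; ∠(FZ, ZP) = 90.00° ✓; |ZP| = 26.90 ✓; ∠ZPE = 88.40° ✓; |PE| = 22.00 ✓; ∠(PE, EM) = 90.00° ✓; |EM| = 27.90 ✓; ∠EMS = 125.4° ✓; |MS| = 33.30 ✗.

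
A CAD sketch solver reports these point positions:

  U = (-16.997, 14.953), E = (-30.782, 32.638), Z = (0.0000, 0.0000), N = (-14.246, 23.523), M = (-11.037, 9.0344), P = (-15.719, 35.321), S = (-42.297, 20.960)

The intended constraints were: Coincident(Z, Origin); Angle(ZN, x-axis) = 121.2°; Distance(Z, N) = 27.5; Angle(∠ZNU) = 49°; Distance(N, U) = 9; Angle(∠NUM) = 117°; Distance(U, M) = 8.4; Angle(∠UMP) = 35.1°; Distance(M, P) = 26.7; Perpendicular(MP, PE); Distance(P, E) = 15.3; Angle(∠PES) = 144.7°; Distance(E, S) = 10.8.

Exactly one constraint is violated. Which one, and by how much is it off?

Distance(E, S) = 10.8 — off by 5.60.

Z = (0.00, 0.00) ✓; ZN at 121.2° ✓; |ZN| = 27.50 ✓; ∠ZNU = 49.00° ✓; |NU| = 9.001 ✓; ∠NUM = 117.0° ✓; |UM| = 8.399 ✓; ∠UMP = 35.10° ✓; |MP| = 26.70 ✓; ∠(MP, PE) = 90.00° ✓; |PE| = 15.30 ✓; ∠PES = 144.7° ✓; |ES| = 16.40 ✗.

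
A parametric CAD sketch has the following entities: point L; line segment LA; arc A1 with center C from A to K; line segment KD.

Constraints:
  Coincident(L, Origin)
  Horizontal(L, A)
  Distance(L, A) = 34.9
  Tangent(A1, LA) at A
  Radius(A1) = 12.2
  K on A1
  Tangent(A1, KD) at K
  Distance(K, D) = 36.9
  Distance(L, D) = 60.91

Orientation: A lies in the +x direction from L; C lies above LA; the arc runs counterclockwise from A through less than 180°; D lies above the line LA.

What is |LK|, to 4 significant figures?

49.17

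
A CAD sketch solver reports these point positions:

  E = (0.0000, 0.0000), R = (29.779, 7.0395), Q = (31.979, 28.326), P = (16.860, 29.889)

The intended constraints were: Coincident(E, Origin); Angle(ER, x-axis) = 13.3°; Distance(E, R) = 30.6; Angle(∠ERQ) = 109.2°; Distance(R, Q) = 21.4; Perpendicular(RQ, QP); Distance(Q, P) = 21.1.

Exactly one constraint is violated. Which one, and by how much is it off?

Distance(Q, P) = 21.1 — off by 5.90.

E = (0.00, 0.00) ✓; ER at 13.30° ✓; |ER| = 30.60 ✓; ∠ERQ = 109.2° ✓; |RQ| = 21.40 ✓; ∠(RQ, QP) = 90.00° ✓; |QP| = 15.20 ✗.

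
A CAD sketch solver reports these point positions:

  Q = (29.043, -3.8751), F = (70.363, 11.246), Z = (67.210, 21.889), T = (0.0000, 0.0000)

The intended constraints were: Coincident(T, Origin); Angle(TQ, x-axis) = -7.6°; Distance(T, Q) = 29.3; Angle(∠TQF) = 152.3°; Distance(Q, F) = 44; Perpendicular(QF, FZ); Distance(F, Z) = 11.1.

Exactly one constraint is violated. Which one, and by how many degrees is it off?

Perpendicular(QF, FZ) — off by 3.60°.

T = (0.00, 0.00) ✓; TQ at -7.600° ✓; |TQ| = 29.30 ✓; ∠TQF = 152.3° ✓; |QF| = 44.00 ✓; ∠(QF, FZ) = 86.40° ✗; |FZ| = 11.10 ✓.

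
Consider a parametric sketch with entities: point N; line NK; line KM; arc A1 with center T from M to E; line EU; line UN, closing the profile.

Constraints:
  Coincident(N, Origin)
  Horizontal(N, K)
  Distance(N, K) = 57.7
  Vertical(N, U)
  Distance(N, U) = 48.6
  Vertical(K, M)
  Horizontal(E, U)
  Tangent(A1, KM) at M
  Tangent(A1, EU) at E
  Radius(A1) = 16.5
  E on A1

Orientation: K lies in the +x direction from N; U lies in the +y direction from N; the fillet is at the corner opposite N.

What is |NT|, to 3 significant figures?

52.2

N and U share the same x with |NU| = 48.6 and U on the +y side, so U = (0.00, 48.6). The virtual corner opposite N is at (57.7, 48.6). Tangency of A1 to KM means the radius TM is perpendicular to KM and since A1 is tangent to EU there, TE ⟂ EU, with radius 16.5, so the center T sits 16.5 in from both sides at T = (41.2, 32.1). Then |NT| = |T − N| = 52.2.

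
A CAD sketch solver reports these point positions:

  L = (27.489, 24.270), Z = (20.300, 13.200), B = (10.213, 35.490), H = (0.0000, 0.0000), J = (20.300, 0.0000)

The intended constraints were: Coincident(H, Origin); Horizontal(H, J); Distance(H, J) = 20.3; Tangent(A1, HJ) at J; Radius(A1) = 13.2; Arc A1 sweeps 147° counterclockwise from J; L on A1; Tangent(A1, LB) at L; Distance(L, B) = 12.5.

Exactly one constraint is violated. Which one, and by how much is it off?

Distance(L, B) = 12.5 — off by 8.10.

H = (0.00, 0.00) ✓; H.y = 0.00, J.y = 0.00 ✓; |HJ| = 20.30 ✓; ∠(ZJ, JH) = 90.00° ✓; |ZJ| = 13.20 ✓; bearing(Z→L) − bearing(Z→J) = 147.0° ✓; |ZL| = 13.20 ✓; ∠(ZL, LB) = 90.00° ✓; |LB| = 20.60 ✗.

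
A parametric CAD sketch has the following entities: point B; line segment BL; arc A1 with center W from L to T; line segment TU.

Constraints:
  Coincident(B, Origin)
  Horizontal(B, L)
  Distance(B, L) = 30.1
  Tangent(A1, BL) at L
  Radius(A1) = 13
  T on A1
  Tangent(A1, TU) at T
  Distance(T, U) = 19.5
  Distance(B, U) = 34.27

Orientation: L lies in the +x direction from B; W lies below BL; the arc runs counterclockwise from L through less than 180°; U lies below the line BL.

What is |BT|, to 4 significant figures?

20.67

B is at the origin; BL is horizontal with |BL| = 30.1 and L on the +x side, so L = (30.10, 0.000). Tangency of A1 to BL means the radius WL is perpendicular to BL, so W = L + (0, -13) = (30.10, -13.00). Since WT ⟂ TU (tangency), |WU| = √(13.0² + 19.5²) = 23.44 regardless of where T sits on A1. So U lies on both circle(B, 34.27) and circle(W, 23.44); the below-BL intersection is U = (14.92, -30.85). T is the foot of the tangent from U: T = (17.19, -11.49).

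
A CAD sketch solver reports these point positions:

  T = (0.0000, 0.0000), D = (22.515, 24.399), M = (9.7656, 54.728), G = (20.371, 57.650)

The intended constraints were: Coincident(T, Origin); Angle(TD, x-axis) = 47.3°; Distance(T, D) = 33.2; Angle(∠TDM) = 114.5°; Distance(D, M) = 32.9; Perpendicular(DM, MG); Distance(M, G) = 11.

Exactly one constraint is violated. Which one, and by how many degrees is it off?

Perpendicular(DM, MG) — off by 7.40°.

T = (0.00, 0.00) ✓; TD at 47.30° ✓; |TD| = 33.20 ✓; ∠TDM = 114.5° ✓; |DM| = 32.90 ✓; ∠(DM, MG) = 97.40° ✗; |MG| = 11.00 ✓.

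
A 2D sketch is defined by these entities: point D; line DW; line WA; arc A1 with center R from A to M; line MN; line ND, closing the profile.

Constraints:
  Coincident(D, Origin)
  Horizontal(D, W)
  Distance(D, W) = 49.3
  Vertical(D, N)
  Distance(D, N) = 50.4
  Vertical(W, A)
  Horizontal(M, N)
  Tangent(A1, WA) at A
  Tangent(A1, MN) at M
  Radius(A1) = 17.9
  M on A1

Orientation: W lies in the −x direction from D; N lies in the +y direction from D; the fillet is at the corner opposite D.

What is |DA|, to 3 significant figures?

59.0

The virtual corner opposite D is at (-49.3, 50.4). Tangency of A1 to WA means the radius RA is perpendicular to WA and tangency of A1 to MN means the radius RM is perpendicular to MN, with radius 17.9, so the center R sits 17.9 in from both sides at R = (-31.4, 32.5). That places the tangent points at A = (-49.3, 32.5) on WA and M = (-31.4, 50.4) on MN. Then |DA| = |A − D| = 59.0.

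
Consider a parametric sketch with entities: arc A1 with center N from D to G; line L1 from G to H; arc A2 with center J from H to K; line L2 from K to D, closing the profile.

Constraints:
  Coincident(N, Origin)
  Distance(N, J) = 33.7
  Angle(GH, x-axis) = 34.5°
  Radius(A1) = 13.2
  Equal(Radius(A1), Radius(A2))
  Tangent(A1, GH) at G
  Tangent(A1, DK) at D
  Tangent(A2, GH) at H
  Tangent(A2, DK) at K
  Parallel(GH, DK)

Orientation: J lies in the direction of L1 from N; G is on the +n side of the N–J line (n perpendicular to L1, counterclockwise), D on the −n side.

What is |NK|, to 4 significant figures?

36.19

The slot axis is L1's direction at 34.5°, so u = (cos 34.5°, sin 34.5°) = (0.8241, 0.5664) and n = (−sin 34.5°, cos 34.5°) = (-0.5664, 0.8241). N is at the origin and J lies 33.7 along u from N, so J = 33.7·u = (27.77, 19.09). Tangency of A1 to both parallel lines with radius 13.2 puts G and D at N ± 13.2·n: G = (-7.477, 10.88), D = (7.477, -10.88). Equal radii place H and K the same way about J: H = J + 13.2·n = (20.30, 29.97), K = J − 13.2·n = (35.25, 8.209). Then |NK| = |K − N| = 36.19.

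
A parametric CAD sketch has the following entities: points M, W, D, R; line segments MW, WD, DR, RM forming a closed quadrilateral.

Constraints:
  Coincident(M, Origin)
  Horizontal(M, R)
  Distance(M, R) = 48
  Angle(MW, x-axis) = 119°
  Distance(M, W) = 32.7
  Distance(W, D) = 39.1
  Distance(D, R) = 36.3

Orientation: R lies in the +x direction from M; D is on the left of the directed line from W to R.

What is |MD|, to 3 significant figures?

35.2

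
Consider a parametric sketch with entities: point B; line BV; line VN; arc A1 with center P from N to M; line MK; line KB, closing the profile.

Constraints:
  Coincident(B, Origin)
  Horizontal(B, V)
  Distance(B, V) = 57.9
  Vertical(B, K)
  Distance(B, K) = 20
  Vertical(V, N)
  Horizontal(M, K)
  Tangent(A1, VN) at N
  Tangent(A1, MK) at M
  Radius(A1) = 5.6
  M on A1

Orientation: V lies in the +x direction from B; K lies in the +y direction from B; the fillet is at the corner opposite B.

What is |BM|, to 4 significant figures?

55.99

B is at the origin; BV is horizontal with |BV| = 57.9 and V on the +x side, so V = (57.90, 0.000). BK is vertical with |BK| = 20.0 and K on the +y side, so K = (0.000, 20.00). The virtual corner opposite B is at (57.90, 20.00). Since A1 is tangent to VN there, PN ⟂ VN and since A1 is tangent to MK there, PM ⟂ MK, with radius 5.6, so the center P sits 5.6 in from both sides at P = (52.30, 14.40). That places the tangent points at N = (57.90, 14.40) on VN and M = (52.30, 20.00) on MK. Then |BM| = |M − B| = 55.99.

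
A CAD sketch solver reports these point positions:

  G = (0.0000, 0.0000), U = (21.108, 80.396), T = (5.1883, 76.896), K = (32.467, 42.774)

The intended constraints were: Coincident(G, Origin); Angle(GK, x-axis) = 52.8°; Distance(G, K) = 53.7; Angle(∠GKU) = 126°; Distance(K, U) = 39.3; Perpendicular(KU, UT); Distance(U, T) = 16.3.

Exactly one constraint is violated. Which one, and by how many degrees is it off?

Perpendicular(KU, UT) — off by 4.40°.

G = (0.00, 0.00) ✓; GK at 52.80° ✓; |GK| = 53.70 ✓; ∠GKU = 126.0° ✓; |KU| = 39.30 ✓; ∠(KU, UT) = 85.60° ✗; |UT| = 16.30 ✓.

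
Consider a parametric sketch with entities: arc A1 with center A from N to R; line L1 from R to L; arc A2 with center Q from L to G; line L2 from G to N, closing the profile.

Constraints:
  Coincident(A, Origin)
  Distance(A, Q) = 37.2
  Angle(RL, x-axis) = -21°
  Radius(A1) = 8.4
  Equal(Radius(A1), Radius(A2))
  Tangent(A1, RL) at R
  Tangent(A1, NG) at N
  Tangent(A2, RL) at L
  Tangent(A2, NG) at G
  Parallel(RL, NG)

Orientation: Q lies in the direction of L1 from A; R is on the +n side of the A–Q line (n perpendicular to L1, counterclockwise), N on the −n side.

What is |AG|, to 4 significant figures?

38.14

Tangency of A1 to both parallel lines with radius 8.4 puts R and N at A ± 8.4·n: R = (3.010, 7.842), N = (-3.010, -7.842). Equal radii place L and G the same way about Q: L = Q + 8.4·n = (37.74, -5.489), G = Q − 8.4·n = (31.72, -21.17). Then |AG| = |G − A| = 38.14.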